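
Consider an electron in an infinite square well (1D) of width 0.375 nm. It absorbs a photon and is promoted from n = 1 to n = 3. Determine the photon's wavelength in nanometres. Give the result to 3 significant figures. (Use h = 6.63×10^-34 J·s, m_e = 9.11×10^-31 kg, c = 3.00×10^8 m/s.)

E_1 = h²/(8m_eL²) = 4.289×10^-19 J, so ΔE = (3² − 1²)E_1 = 3.431×10^-18 J.
λ = hc/ΔE = (6.63×10^-34·3.00×10^8)/3.431×10^-18 = 5.80×10^-8 m = 58.0 nm.

λ = 58.0 nm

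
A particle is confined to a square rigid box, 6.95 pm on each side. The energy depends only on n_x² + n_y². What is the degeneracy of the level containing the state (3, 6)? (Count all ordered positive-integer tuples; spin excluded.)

The level has n_x² + n_y² = 45. The ordered positive-integer solutions are (3, 6), (6, 3).
That gives 2 states.

degeneracy = 2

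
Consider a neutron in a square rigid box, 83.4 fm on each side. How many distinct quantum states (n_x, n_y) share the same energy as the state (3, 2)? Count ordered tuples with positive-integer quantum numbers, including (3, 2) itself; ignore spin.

degeneracy = 2

The level has n_x² + n_y² = 13. The ordered positive-integer solutions are (2, 3), (3, 2).
That gives 2 states.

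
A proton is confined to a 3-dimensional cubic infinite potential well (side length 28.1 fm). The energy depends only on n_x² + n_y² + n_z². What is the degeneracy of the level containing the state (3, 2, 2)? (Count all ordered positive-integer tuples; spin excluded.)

The level has n_x² + n_y² + n_z² = 17. The ordered positive-integer solutions are (2, 2, 3), (2, 3, 2), (3, 2, 2).
That gives 3 states.

degeneracy = 3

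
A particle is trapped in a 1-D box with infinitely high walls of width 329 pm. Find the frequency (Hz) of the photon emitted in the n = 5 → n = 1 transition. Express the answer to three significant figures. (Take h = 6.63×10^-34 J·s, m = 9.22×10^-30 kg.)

E_1 = h²/(8mL²) = 5.506×10^-20 J and ΔE = (5² − 1²)E_1 = 1.321×10^-18 J.
f = ΔE/h = 1.321×10^-18/6.63×10^-34 = 1.99×10^15 Hz.

f = 1.99×10^15 Hz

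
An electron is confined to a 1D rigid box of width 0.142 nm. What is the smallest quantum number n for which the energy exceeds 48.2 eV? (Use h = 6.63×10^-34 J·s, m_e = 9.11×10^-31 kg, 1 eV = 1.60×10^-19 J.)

n = 2

E_1 = h²/(8m_eL²) = 2.991×10^-18 J = 18.69 eV.
Need n² > 48.2/18.69 = 2.579, i.e. n > 1.606.
The smallest integer satisfying this is n = 2.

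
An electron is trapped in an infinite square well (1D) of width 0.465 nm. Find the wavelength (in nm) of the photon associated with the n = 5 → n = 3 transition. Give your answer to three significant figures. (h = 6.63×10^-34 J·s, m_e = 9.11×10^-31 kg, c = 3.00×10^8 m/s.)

λ = 44.6 nm

E_1 = h²/(8m_eL²) = 2.789×10^-19 J, so ΔE = (5² − 3²)E_1 = 4.462×10^-18 J.
λ = hc/ΔE = (6.63×10^-34·3.00×10^8)/4.462×10^-18 = 4.46×10^-8 m = 44.6 nm.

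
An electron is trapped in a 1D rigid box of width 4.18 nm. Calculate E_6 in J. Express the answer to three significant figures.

E_6 = 1.24×10^-19 J

For an infinite well E_n = n²h²/(8m_eL²), so E_1 = h²/(8m_eL²) = (6.626×10^-34)²/(8·9.109×10^-31·(4.18×10^-9 m)²) = 3.448×10^-21 J.
Then E_6 = 6²·E_1 = 36·3.448×10^-21 J = 1.24×10^-19 J.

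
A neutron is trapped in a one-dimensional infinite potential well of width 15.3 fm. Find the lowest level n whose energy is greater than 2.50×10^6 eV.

n = 2

E_1 = h²/(8m_nL²) = 1.400×10^-13 J = 8.739×10^5 eV.
Need n² > 2.50×10^6/8.739×10^5 = 2.861, i.e. n > 1.691.
The smallest integer satisfying this is n = 2.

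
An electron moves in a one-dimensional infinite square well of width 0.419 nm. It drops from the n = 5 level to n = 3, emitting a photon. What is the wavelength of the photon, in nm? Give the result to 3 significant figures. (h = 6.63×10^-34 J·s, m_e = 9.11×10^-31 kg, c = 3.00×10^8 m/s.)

λ = 36.2 nm

E_1 = h²/(8m_eL²) = 3.436×10^-19 J, so ΔE = (5² − 3²)E_1 = 5.498×10^-18 J.
λ = hc/ΔE = (6.63×10^-34·3.00×10^8)/5.498×10^-18 = 3.62×10^-8 m = 36.2 nm.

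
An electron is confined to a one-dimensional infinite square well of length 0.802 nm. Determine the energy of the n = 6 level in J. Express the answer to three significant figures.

For an infinite well E_n = n²h²/(8m_eL²), so E_1 = h²/(8m_eL²) = (6.626×10^-34)²/(8·9.109×10^-31·(8.02×10^-10 m)²) = 9.367×10^-20 J.
Then E_6 = 6²·E_1 = 36·9.367×10^-20 J = 3.37×10^-18 J.

E_6 = 3.37×10^-18 J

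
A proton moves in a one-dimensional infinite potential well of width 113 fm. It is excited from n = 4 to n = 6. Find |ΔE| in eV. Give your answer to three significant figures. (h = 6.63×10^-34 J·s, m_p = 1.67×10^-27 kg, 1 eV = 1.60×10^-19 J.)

E_1 = h²/(8m_pL²) = 2.577×10^-15 J.
|ΔE| = |4² − 6²|·E_1 = 20·2.577×10^-15 J = 5.154×10^-14 J = 3.22×10^5 eV.

|ΔE| = 3.22×10^5 eV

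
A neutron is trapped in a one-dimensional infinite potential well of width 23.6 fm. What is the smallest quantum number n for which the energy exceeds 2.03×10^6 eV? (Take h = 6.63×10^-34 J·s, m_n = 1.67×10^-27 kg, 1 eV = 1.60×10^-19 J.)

E_1 = h²/(8m_nL²) = 5.907×10^-14 J = 3.692×10^5 eV.
Need n² > 2.03×10^6/3.692×10^5 = 5.498, i.e. n > 2.345.
The smallest integer satisfying this is n = 3.

n = 3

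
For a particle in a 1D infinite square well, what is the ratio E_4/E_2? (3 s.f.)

E_n ∝ n², so E_4/E_2 = 4²/2² = 16/4 = 4.00.

4.00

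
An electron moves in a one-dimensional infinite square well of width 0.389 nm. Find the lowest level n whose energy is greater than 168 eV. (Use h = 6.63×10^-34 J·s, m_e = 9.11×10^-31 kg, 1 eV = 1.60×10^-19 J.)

E_1 = h²/(8m_eL²) = 3.986×10^-19 J = 2.491 eV.
Need n² > 168/2.491 = 67.44, i.e. n > 8.212.
The smallest integer satisfying this is n = 9.

n = 9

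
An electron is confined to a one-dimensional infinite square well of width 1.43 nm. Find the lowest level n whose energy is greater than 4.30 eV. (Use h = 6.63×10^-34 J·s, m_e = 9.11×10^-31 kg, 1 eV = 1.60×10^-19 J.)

n = 5

E_1 = h²/(8m_eL²) = 2.949×10^-20 J = 0.1843 eV.
Need n² > 4.30/0.1843 = 23.33, i.e. n > 4.830.
The smallest integer satisfying this is n = 5.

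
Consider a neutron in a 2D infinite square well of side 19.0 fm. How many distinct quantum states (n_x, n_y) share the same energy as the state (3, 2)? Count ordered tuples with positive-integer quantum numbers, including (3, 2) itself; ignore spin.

The level has n_x² + n_y² = 13. The ordered positive-integer solutions are (2, 3), (3, 2).
That gives 2 states.

degeneracy = 2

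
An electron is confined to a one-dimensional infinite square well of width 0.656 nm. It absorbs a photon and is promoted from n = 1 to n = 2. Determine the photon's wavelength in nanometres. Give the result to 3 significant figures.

E_1 = h²/(8m_eL²) = 1.400×10^-19 J, so ΔE = (2² − 1²)E_1 = 4.200×10^-19 J.
λ = hc/ΔE = (6.626×10^-34·2.998×10^8)/4.200×10^-19 = 4.73×10^-7 m = 473 nm.

λ = 473 nm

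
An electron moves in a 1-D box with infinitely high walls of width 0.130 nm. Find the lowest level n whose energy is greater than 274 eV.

E_1 = h²/(8m_eL²) = 3.565×10^-18 J = 22.25 eV.
Need n² > 274/22.25 = 12.31, i.e. n > 3.509.
The smallest integer satisfying this is n = 4.

n = 4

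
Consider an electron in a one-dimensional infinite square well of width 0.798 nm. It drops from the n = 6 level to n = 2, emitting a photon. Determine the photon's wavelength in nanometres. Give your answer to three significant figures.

λ = 65.6 nm

E_1 = h²/(8m_eL²) = 9.461×10^-20 J, so ΔE = (6² − 2²)E_1 = 3.028×10^-18 J.
λ = hc/ΔE = (6.626×10^-34·2.998×10^8)/3.028×10^-18 = 6.56×10^-8 m = 65.6 nm.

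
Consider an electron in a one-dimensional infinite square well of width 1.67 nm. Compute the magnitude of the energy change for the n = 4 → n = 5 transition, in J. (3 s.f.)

|ΔE| = 1.94×10^-19 J

E_1 = h²/(8m_eL²) = 2.160×10^-20 J.
|ΔE| = |4² − 5²|·E_1 = 9·2.160×10^-20 J = 1.94×10^-19 J.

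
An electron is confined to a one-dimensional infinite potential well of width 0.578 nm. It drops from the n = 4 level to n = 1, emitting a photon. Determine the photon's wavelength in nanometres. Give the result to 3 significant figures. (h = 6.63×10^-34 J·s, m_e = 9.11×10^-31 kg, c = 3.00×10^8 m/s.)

λ = 73.4 nm

E_1 = h²/(8m_eL²) = 1.805×10^-19 J, so ΔE = (4² − 1²)E_1 = 2.708×10^-18 J.
λ = hc/ΔE = (6.63×10^-34·3.00×10^8)/2.708×10^-18 = 7.34×10^-8 m = 73.4 nm.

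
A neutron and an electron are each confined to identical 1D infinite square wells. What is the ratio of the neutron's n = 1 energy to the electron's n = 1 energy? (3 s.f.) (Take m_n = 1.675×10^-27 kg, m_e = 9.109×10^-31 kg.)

5.44×10^-4

E_n ∝ 1/m at fixed n and L, so the ratio is m_e/m_n = 9.109×10^-31/1.675×10^-27 = 5.44×10^-4.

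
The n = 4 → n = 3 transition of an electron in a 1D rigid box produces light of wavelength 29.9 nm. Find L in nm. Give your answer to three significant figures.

L = 0.252 nm

The photon carries ΔE = hc/λ = 6.626×10^-34·2.998×10^8/2.99×10^-8 m = 6.644×10^-18 J.
Since ΔE = (4² − 3²)E_1, E_1 = 9.491×10^-19 J, and L = h/√(8m_eE_1) = 2.52×10^-10 m = 0.252 nm.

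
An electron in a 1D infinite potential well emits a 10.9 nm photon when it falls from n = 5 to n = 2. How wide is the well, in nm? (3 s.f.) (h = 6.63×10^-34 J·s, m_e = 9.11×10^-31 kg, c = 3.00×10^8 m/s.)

The photon carries ΔE = hc/λ = 6.63×10^-34·3.00×10^8/1.09×10^-8 m = 1.825×10^-17 J.
Since ΔE = (5² − 2²)E_1, E_1 = 8.690×10^-19 J, and L = h/√(8m_eE_1) = 2.63×10^-10 m = 0.263 nm.

L = 0.263 nm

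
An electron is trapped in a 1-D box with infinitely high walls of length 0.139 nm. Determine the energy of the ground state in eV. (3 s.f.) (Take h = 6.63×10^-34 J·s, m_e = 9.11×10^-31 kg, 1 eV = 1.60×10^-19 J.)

E_1 = 19.5 eV

For an infinite well E_n = n²h²/(8m_eL²), so E_1 = h²/(8m_eL²) = (6.63×10^-34)²/(8·9.11×10^-31·(1.39×10^-10 m)²) = 3.122×10^-18 J.
Converting, E_1 = 3.122×10^-18 J / (1.60×10^-19 J/eV) = 19.5 eV.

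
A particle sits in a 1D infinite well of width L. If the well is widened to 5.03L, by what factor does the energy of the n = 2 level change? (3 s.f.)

E_n ∝ 1/L², so the energy scales by 1/5.03² = 0.0395.

0.0395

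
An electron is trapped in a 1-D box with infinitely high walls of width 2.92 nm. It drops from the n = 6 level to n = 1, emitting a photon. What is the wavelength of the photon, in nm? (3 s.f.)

λ = 803 nm

E_1 = h²/(8m_eL²) = 7.066×10^-21 J, so ΔE = (6² − 1²)E_1 = 2.473×10^-19 J.
λ = hc/ΔE = (6.626×10^-34·2.998×10^8)/2.473×10^-19 = 8.03×10^-7 m = 803 nm.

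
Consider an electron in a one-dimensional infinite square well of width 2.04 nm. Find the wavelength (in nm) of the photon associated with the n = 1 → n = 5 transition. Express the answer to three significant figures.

E_1 = h²/(8m_eL²) = 1.448×10^-20 J, so ΔE = (5² − 1²)E_1 = 3.475×10^-19 J.
λ = hc/ΔE = (6.626×10^-34·2.998×10^8)/3.475×10^-19 = 5.72×10^-7 m = 572 nm.

λ = 572 nm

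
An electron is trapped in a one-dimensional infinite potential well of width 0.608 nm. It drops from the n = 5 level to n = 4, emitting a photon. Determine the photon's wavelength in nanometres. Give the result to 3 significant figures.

λ = 135 nm

E_1 = h²/(8m_eL²) = 1.630×10^-19 J, so ΔE = (5² − 4²)E_1 = 1.467×10^-18 J.
λ = hc/ΔE = (6.626×10^-34·2.998×10^8)/1.467×10^-18 = 1.35×10^-7 m = 135 nm.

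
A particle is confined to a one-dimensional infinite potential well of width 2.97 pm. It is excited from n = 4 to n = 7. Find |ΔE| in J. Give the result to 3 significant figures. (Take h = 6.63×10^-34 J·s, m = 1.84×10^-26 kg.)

E_1 = h²/(8mL²) = 3.385×10^-19 J.
|ΔE| = |4² − 7²|·E_1 = 33·3.385×10^-19 J = 1.12×10^-17 J.

|ΔE| = 1.12×10^-17 J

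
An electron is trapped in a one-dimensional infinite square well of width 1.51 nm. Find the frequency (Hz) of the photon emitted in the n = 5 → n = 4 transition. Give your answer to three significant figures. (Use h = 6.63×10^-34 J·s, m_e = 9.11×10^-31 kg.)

f = 3.59×10^14 Hz

E_1 = h²/(8m_eL²) = 2.645×10^-20 J and ΔE = (5² − 4²)E_1 = 2.381×10^-19 J.
f = ΔE/h = 2.381×10^-19/6.63×10^-34 = 3.59×10^14 Hz.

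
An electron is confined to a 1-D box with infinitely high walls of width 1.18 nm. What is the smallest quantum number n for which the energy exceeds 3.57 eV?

E_1 = h²/(8m_eL²) = 4.327×10^-20 J = 0.2701 eV.
Need n² > 3.57/0.2701 = 13.22, i.e. n > 3.636.
The smallest integer satisfying this is n = 4.

n = 4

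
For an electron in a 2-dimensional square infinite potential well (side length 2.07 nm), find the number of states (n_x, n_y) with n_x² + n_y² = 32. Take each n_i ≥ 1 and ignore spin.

The level has n_x² + n_y² = 32. The ordered positive-integer solutions are (4, 4).
That gives 1 state.

degeneracy = 1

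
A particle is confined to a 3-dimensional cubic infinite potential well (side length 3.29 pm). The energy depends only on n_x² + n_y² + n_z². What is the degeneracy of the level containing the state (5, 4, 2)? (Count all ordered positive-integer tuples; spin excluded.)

The level has n_x² + n_y² + n_z² = 45. The ordered positive-integer solutions are (2, 4, 5), (2, 5, 4), (4, 2, 5), (4, 5, 2), (5, 2, 4), (5, 4, 2).
That gives 6 states.

degeneracy = 6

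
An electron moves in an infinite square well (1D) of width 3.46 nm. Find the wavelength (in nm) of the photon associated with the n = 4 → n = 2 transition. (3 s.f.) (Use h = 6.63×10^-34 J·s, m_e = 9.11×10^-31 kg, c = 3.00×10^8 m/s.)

E_1 = h²/(8m_eL²) = 5.038×10^-21 J, so ΔE = (4² − 2²)E_1 = 6.046×10^-20 J.
λ = hc/ΔE = (6.63×10^-34·3.00×10^8)/6.046×10^-20 = 3.29×10^-6 m = 3.29×10^3 nm.

λ = 3.29×10^3 nm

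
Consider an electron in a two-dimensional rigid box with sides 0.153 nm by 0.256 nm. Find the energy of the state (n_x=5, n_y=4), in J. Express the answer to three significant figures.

For a 2D rectangular well E = (h²/8m_e)·Σ n_i²/L_i² = (6.626×10^-34)²/(8·9.109×10^-31) · [5²/(0.153 nm)² + 4²/(0.256 nm)²].
Evaluating gives E = 7.91×10^-17 J.

E = 7.91×10^-17 J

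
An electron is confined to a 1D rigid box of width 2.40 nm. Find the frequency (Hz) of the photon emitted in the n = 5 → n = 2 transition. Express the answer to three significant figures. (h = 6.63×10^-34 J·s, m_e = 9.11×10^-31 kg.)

f = 3.32×10^14 Hz

E_1 = h²/(8m_eL²) = 1.047×10^-20 J and ΔE = (5² − 2²)E_1 = 2.199×10^-19 J.
f = ΔE/h = 2.199×10^-19/6.63×10^-34 = 3.32×10^14 Hz.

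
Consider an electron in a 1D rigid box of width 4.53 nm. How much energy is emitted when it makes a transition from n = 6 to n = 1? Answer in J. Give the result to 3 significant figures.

E_1 = h²/(8m_eL²) = 2.936×10^-21 J.
|ΔE| = |6² − 1²|·E_1 = 35·2.936×10^-21 J = 1.03×10^-19 J.

|ΔE| = 1.03×10^-19 J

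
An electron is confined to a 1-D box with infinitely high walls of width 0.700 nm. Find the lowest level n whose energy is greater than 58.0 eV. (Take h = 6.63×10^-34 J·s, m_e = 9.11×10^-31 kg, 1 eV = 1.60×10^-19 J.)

n = 9

E_1 = h²/(8m_eL²) = 1.231×10^-19 J = 0.7694 eV.
Need n² > 58.0/0.7694 = 75.38, i.e. n > 8.682.
The smallest integer satisfying this is n = 9.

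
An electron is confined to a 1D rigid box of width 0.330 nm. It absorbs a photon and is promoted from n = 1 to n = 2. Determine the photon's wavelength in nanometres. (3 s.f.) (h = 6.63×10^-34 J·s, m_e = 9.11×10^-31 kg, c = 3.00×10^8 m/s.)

E_1 = h²/(8m_eL²) = 5.538×10^-19 J, so ΔE = (2² − 1²)E_1 = 1.661×10^-18 J.
λ = hc/ΔE = (6.63×10^-34·3.00×10^8)/1.661×10^-18 = 1.20×10^-7 m = 120 nm.

λ = 120 nm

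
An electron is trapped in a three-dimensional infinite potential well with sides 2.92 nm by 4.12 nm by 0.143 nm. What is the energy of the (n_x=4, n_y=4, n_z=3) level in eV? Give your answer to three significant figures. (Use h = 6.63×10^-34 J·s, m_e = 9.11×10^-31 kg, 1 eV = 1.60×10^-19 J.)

For a 3D rectangular well E = (h²/8m_e)·Σ n_i²/L_i² = (6.63×10^-34)²/(8·9.11×10^-31) · [4²/(2.92 nm)² + 4²/(4.12 nm)² + 3²/(0.143 nm)²].
Evaluating gives E = 2.672×10^-17 J = 167 eV.

E = 167 eV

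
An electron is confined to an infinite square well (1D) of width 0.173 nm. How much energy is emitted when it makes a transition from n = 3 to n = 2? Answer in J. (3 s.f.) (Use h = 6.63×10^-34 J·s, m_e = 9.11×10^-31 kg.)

E_1 = h²/(8m_eL²) = 2.015×10^-18 J.
|ΔE| = |3² − 2²|·E_1 = 5·2.015×10^-18 J = 1.01×10^-17 J.

|ΔE| = 1.01×10^-17 J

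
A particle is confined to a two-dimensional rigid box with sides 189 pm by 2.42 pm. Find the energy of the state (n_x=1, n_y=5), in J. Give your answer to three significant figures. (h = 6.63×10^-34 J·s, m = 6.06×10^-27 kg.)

E = 3.87×10^-17 J

For a 2D rectangular well E = (h²/8m)·Σ n_i²/L_i² = (6.63×10^-34)²/(8·6.06×10^-27) · [1²/(189 pm)² + 5²/(2.42 pm)²].
Evaluating gives E = 3.87×10^-17 J.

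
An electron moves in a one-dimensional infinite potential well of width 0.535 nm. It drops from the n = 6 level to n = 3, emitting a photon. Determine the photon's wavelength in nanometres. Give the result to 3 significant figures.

λ = 35.0 nm

E_1 = h²/(8m_eL²) = 2.105×10^-19 J, so ΔE = (6² − 3²)E_1 = 5.683×10^-18 J.
λ = hc/ΔE = (6.626×10^-34·2.998×10^8)/5.683×10^-18 = 3.50×10^-8 m = 35.0 nm.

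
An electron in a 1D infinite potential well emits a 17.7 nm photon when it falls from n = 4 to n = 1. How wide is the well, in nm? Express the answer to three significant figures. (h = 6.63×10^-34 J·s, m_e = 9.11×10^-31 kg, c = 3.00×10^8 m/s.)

The photon carries ΔE = hc/λ = 6.63×10^-34·3.00×10^8/1.77×10^-8 m = 1.124×10^-17 J.
Since ΔE = (4² − 1²)E_1, E_1 = 7.493×10^-19 J, and L = h/√(8m_eE_1) = 2.84×10^-10 m = 0.284 nm.

L = 0.284 nm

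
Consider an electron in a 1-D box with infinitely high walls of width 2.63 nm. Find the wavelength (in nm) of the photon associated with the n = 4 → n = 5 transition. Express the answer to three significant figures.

λ = 2.53×10^3 nm

E_1 = h²/(8m_eL²) = 8.710×10^-21 J, so ΔE = (5² − 4²)E_1 = 7.839×10^-20 J.
λ = hc/ΔE = (6.626×10^-34·2.998×10^8)/7.839×10^-20 = 2.53×10^-6 m = 2.53×10^3 nm.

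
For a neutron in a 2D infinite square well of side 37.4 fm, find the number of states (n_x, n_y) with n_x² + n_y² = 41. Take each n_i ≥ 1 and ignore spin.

The level has n_x² + n_y² = 41. The ordered positive-integer solutions are (4, 5), (5, 4).
That gives 2 states.

degeneracy = 2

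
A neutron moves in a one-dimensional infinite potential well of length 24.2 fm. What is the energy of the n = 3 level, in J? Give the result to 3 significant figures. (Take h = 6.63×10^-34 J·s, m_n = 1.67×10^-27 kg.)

E_3 = 5.06×10^-13 J

For an infinite well E_n = n²h²/(8m_nL²), so E_1 = h²/(8m_nL²) = (6.63×10^-34)²/(8·1.67×10^-27·(2.42×10^-14 m)²) = 5.618×10^-14 J.
Then E_3 = 3²·E_1 = 9·5.618×10^-14 J = 5.06×10^-13 J.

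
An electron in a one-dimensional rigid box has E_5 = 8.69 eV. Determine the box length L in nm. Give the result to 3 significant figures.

L = 1.04 nm

From E_n = n²h²/(8m_eL²), L = n·h/√(8m_eE_n).
E_5 = 8.69 eV = 1.392×10^-18 J, so L = 5·6.626×10^-34/√(8·9.109×10^-31·1.392×10^-18) = 1.04×10^-9 m = 1.04 nm.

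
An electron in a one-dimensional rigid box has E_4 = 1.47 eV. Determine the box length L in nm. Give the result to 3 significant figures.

L = 2.02 nm

From E_n = n²h²/(8m_eL²), L = n·h/√(8m_eE_n).
E_4 = 1.47 eV = 2.355×10^-19 J, so L = 4·6.626×10^-34/√(8·9.109×10^-31·2.355×10^-19) = 2.02×10^-9 m = 2.02 nm.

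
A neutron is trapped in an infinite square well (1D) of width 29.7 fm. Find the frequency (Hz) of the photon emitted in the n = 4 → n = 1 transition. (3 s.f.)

f = 8.41×10^20 Hz

E_1 = h²/(8m_nL²) = 3.714×10^-14 J and ΔE = (4² − 1²)E_1 = 5.571×10^-13 J.
f = ΔE/h = 5.571×10^-13/6.626×10^-34 = 8.41×10^20 Hz.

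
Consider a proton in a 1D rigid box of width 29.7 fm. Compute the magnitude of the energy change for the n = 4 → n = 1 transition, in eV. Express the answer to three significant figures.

|ΔE| = 3.48×10^6 eV

E_1 = h²/(8m_pL²) = 3.719×10^-14 J.
|ΔE| = |4² − 1²|·E_1 = 15·3.719×10^-14 J = 5.578×10^-13 J = 3.48×10^6 eV.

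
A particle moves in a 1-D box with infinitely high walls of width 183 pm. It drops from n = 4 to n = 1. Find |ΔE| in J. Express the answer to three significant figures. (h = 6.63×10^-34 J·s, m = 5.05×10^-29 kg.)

E_1 = h²/(8mL²) = 3.249×10^-20 J.
|ΔE| = |4² − 1²|·E_1 = 15·3.249×10^-20 J = 4.87×10^-19 J.

|ΔE| = 4.87×10^-19 J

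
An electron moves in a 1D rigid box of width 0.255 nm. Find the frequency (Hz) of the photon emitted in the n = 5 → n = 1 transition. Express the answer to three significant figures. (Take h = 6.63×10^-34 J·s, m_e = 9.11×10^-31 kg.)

f = 3.36×10^16 Hz

E_1 = h²/(8m_eL²) = 9.276×10^-19 J and ΔE = (5² − 1²)E_1 = 2.226×10^-17 J.
f = ΔE/h = 2.226×10^-17/6.63×10^-34 = 3.36×10^16 Hz.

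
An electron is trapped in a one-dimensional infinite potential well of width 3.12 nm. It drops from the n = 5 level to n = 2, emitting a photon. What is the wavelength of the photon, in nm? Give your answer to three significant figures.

λ = 1.53×10^3 nm

E_1 = h²/(8m_eL²) = 6.189×10^-21 J, so ΔE = (5² − 2²)E_1 = 1.300×10^-19 J.
λ = hc/ΔE = (6.626×10^-34·2.998×10^8)/1.300×10^-19 = 1.53×10^-6 m = 1.53×10^3 nm.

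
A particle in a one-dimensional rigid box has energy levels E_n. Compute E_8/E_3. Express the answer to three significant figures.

E_n ∝ n², so E_8/E_3 = 8²/3² = 64/9 = 7.11.

7.11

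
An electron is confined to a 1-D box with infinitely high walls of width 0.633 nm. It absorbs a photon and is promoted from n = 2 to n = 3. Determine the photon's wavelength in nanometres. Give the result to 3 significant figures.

E_1 = h²/(8m_eL²) = 1.504×10^-19 J, so ΔE = (3² − 2²)E_1 = 7.520×10^-19 J.
λ = hc/ΔE = (6.626×10^-34·2.998×10^8)/7.520×10^-19 = 2.64×10^-7 m = 264 nm.

λ = 264 nm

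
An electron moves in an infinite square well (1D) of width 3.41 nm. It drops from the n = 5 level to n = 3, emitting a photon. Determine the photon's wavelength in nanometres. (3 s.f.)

λ = 2.40×10^3 nm

E_1 = h²/(8m_eL²) = 5.181×10^-21 J, so ΔE = (5² − 3²)E_1 = 8.290×10^-20 J.
λ = hc/ΔE = (6.626×10^-34·2.998×10^8)/8.290×10^-20 = 2.40×10^-6 m = 2.40×10^3 nm.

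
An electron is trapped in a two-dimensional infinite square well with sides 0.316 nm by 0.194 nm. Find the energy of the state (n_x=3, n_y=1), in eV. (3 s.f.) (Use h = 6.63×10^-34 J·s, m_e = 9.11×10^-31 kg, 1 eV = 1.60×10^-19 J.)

E = 44.0 eV

For a 2D rectangular well E = (h²/8m_e)·Σ n_i²/L_i² = (6.63×10^-34)²/(8·9.11×10^-31) · [3²/(0.316 nm)² + 1²/(0.194 nm)²].
Evaluating gives E = 7.039×10^-18 J = 44.0 eV.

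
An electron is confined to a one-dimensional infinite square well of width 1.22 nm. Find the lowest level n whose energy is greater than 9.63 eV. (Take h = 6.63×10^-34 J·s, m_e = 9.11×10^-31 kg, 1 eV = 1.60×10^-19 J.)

n = 7

E_1 = h²/(8m_eL²) = 4.052×10^-20 J = 0.2533 eV.
Need n² > 9.63/0.2533 = 38.02, i.e. n > 6.166.
The smallest integer satisfying this is n = 7.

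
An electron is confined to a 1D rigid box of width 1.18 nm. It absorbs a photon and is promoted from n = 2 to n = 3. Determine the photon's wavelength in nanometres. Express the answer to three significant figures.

E_1 = h²/(8m_eL²) = 4.327×10^-20 J, so ΔE = (3² − 2²)E_1 = 2.164×10^-19 J.
λ = hc/ΔE = (6.626×10^-34·2.998×10^8)/2.164×10^-19 = 9.18×10^-7 m = 918 nm.

λ = 918 nm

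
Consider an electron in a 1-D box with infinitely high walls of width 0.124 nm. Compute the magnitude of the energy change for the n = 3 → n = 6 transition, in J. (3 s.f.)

E_1 = h²/(8m_eL²) = 3.918×10^-18 J.
|ΔE| = |3² − 6²|·E_1 = 27·3.918×10^-18 J = 1.06×10^-16 J.

|ΔE| = 1.06×10^-16 J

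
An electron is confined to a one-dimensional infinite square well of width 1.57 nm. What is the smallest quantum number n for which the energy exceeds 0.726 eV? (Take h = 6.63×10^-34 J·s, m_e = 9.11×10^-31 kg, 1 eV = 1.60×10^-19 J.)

E_1 = h²/(8m_eL²) = 2.447×10^-20 J = 0.1529 eV.
Need n² > 0.726/0.1529 = 4.748, i.e. n > 2.179.
The smallest integer satisfying this is n = 3.

n = 3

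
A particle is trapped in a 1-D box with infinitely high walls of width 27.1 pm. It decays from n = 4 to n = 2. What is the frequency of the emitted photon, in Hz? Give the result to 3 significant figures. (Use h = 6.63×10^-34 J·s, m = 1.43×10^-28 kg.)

E_1 = h²/(8mL²) = 5.232×10^-19 J and ΔE = (4² − 2²)E_1 = 6.278×10^-18 J.
f = ΔE/h = 6.278×10^-18/6.63×10^-34 = 9.47×10^15 Hz.

f = 9.47×10^15 Hz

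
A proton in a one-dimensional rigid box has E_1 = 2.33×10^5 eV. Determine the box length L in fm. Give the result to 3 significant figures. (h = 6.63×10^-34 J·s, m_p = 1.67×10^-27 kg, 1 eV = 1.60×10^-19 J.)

L = 29.7 fm

From E_n = n²h²/(8m_pL²), L = n·h/√(8m_pE_n).
E_1 = 2.33×10^5 eV = 3.728×10^-14 J, so L = 1·6.63×10^-34/√(8·1.67×10^-27·3.728×10^-14) = 2.97×10^-14 m = 29.7 fm.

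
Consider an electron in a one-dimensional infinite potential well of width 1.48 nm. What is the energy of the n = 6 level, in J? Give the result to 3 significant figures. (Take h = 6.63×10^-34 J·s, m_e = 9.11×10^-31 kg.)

For an infinite well E_n = n²h²/(8m_eL²), so E_1 = h²/(8m_eL²) = (6.63×10^-34)²/(8·9.11×10^-31·(1.48×10^-9 m)²) = 2.754×10^-20 J.
Then E_6 = 6²·E_1 = 36·2.754×10^-20 J = 9.91×10^-19 J.

E_6 = 9.91×10^-19 J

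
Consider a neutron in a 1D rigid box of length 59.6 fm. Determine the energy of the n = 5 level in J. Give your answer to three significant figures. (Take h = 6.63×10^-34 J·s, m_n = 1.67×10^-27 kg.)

E_5 = 2.32×10^-13 J

For an infinite well E_n = n²h²/(8m_nL²), so E_1 = h²/(8m_nL²) = (6.63×10^-34)²/(8·1.67×10^-27·(5.96×10^-14 m)²) = 9.262×10^-15 J.
Then E_5 = 5²·E_1 = 25·9.262×10^-15 J = 2.32×10^-13 J.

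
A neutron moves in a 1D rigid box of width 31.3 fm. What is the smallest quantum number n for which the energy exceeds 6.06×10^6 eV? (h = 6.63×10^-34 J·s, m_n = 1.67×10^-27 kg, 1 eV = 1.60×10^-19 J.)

E_1 = h²/(8m_nL²) = 3.358×10^-14 J = 2.099×10^5 eV.
Need n² > 6.06×10^6/2.099×10^5 = 28.87, i.e. n > 5.373.
The smallest integer satisfying this is n = 6.

n = 6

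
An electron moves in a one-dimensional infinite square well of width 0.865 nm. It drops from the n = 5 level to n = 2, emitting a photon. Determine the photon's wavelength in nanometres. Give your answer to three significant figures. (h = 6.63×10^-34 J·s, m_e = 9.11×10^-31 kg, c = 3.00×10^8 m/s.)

λ = 117 nm

E_1 = h²/(8m_eL²) = 8.061×10^-20 J, so ΔE = (5² − 2²)E_1 = 1.693×10^-18 J.
λ = hc/ΔE = (6.63×10^-34·3.00×10^8)/1.693×10^-18 = 1.17×10^-7 m = 117 nm.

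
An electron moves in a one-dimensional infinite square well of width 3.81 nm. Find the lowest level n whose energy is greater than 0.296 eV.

n = 4

E_1 = h²/(8m_eL²) = 4.150×10^-21 J = 0.02591 eV.
Need n² > 0.296/0.02591 = 11.42, i.e. n > 3.379.
The smallest integer satisfying this is n = 4.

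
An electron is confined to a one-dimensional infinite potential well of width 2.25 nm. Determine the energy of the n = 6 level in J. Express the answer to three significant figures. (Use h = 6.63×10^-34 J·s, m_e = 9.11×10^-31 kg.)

For an infinite well E_n = n²h²/(8m_eL²), so E_1 = h²/(8m_eL²) = (6.63×10^-34)²/(8·9.11×10^-31·(2.25×10^-9 m)²) = 1.191×10^-20 J.
Then E_6 = 6²·E_1 = 36·1.191×10^-20 J = 4.29×10^-19 J.

E_6 = 4.29×10^-19 J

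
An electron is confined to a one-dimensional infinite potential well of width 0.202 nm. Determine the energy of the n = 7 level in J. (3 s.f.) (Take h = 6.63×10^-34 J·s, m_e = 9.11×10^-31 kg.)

For an infinite well E_n = n²h²/(8m_eL²), so E_1 = h²/(8m_eL²) = (6.63×10^-34)²/(8·9.11×10^-31·(2.02×10^-10 m)²) = 1.478×10^-18 J.
Then E_7 = 7²·E_1 = 49·1.478×10^-18 J = 7.24×10^-17 J.

E_7 = 7.24×10^-17 J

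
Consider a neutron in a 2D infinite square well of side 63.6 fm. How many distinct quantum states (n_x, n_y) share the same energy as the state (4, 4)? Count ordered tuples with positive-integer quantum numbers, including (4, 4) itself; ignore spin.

degeneracy = 1

The level has n_x² + n_y² = 32. The ordered positive-integer solutions are (4, 4).
That gives 1 state.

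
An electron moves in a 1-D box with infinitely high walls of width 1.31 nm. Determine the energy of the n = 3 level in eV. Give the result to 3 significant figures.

E_3 = 1.97 eV

For an infinite well E_n = n²h²/(8m_eL²), so E_1 = h²/(8m_eL²) = (6.626×10^-34)²/(8·9.109×10^-31·(1.31×10^-9 m)²) = 3.511×10^-20 J.
Then E_3 = 3²·E_1 = 9·3.511×10^-20 J = 3.160×10^-19 J.
Converting, E_3 = 3.160×10^-19 J / (1.602×10^-19 J/eV) = 1.97 eV.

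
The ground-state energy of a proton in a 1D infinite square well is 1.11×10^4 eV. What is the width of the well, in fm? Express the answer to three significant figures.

L = 136 fm

From E_n = n²h²/(8m_pL²), L = n·h/√(8m_pE_n).
E_1 = 1.11×10^4 eV = 1.778×10^-15 J, so L = 1·6.626×10^-34/√(8·1.673×10^-27·1.778×10^-15) = 1.36×10^-13 m = 136 fm.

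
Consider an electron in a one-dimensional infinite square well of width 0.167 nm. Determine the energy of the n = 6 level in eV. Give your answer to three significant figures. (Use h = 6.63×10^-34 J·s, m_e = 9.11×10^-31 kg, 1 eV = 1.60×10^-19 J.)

E_6 = 487 eV

For an infinite well E_n = n²h²/(8m_eL²), so E_1 = h²/(8m_eL²) = (6.63×10^-34)²/(8·9.11×10^-31·(1.67×10^-10 m)²) = 2.163×10^-18 J.
Then E_6 = 6²·E_1 = 36·2.163×10^-18 J = 7.787×10^-17 J.
Converting, E_6 = 7.787×10^-17 J / (1.60×10^-19 J/eV) = 487 eV.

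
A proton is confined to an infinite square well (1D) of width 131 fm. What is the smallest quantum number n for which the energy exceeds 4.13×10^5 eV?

E_1 = h²/(8m_pL²) = 1.912×10^-15 J = 1.194×10^4 eV.
Need n² > 4.13×10^5/1.194×10^4 = 34.59, i.e. n > 5.881.
The smallest integer satisfying this is n = 6.

n = 6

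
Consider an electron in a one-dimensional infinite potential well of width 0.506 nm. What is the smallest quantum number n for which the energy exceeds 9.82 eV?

n = 3

E_1 = h²/(8m_eL²) = 2.353×10^-19 J = 1.469 eV.
Need n² > 9.82/1.469 = 6.685, i.e. n > 2.586.
The smallest integer satisfying this is n = 3.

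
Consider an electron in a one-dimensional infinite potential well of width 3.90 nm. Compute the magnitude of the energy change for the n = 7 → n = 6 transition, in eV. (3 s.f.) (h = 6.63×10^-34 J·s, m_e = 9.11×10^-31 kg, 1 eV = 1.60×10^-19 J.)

|ΔE| = 0.322 eV

E_1 = h²/(8m_eL²) = 3.965×10^-21 J.
|ΔE| = |7² − 6²|·E_1 = 13·3.965×10^-21 J = 5.154×10^-20 J = 0.322 eV.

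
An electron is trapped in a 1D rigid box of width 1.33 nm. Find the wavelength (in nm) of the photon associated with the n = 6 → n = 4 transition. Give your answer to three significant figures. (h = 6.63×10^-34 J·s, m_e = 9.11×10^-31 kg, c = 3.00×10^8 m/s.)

E_1 = h²/(8m_eL²) = 3.410×10^-20 J, so ΔE = (6² − 4²)E_1 = 6.820×10^-19 J.
λ = hc/ΔE = (6.63×10^-34·3.00×10^8)/6.820×10^-19 = 2.92×10^-7 m = 292 nm.

λ = 292 nm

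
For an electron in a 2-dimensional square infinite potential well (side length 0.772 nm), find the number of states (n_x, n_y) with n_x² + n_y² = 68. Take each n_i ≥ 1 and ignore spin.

The level has n_x² + n_y² = 68. The ordered positive-integer solutions are (2, 8), (8, 2).
That gives 2 states.

degeneracy = 2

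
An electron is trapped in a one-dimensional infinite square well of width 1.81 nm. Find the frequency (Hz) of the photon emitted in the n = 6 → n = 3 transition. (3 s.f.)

f = 7.49×10^14 Hz

E_1 = h²/(8m_eL²) = 1.839×10^-20 J and ΔE = (6² − 3²)E_1 = 4.965×10^-19 J.
f = ΔE/h = 4.965×10^-19/6.626×10^-34 = 7.49×10^14 Hz.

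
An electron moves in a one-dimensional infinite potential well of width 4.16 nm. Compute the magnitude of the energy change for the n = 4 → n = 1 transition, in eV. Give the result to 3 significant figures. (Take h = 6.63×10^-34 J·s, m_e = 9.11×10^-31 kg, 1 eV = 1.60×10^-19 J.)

|ΔE| = 0.327 eV

E_1 = h²/(8m_eL²) = 3.485×10^-21 J.
|ΔE| = |4² − 1²|·E_1 = 15·3.485×10^-21 J = 5.228×10^-20 J = 0.327 eV.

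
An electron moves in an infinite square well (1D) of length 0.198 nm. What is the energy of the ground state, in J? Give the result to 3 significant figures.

E_1 = 1.54×10^-18 J

For an infinite well E_n = n²h²/(8m_eL²), so E_1 = h²/(8m_eL²) = (6.626×10^-34)²/(8·9.109×10^-31·(1.98×10^-10 m)²) = 1.537×10^-18 J.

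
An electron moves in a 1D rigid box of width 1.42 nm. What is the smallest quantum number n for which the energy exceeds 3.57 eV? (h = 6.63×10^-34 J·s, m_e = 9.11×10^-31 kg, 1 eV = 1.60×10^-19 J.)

E_1 = h²/(8m_eL²) = 2.991×10^-20 J = 0.1869 eV.
Need n² > 3.57/0.1869 = 19.10, i.e. n > 4.370.
The smallest integer satisfying this is n = 5.

n = 5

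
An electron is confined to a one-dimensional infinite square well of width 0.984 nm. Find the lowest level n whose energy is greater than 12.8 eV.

E_1 = h²/(8m_eL²) = 6.222×10^-20 J = 0.3884 eV.
Need n² > 12.8/0.3884 = 32.96, i.e. n > 5.741.
The smallest integer satisfying this is n = 6.

n = 6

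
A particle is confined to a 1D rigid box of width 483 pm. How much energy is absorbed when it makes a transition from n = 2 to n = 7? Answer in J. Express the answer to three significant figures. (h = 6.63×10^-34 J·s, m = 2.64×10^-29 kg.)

E_1 = h²/(8mL²) = 8.922×10^-21 J.
|ΔE| = |2² − 7²|·E_1 = 45·8.922×10^-21 J = 4.01×10^-19 J.

|ΔE| = 4.01×10^-19 J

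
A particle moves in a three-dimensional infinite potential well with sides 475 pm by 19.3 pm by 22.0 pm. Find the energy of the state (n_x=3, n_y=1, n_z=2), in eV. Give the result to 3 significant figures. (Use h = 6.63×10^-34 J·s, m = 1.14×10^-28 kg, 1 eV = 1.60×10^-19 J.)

E = 33.1 eV

For a 3D rectangular well E = (h²/8m)·Σ n_i²/L_i² = (6.63×10^-34)²/(8·1.14×10^-28) · [3²/(475 pm)² + 1²/(19.3 pm)² + 2²/(22.0 pm)²].
Evaluating gives E = 5.297×10^-18 J = 33.1 eV.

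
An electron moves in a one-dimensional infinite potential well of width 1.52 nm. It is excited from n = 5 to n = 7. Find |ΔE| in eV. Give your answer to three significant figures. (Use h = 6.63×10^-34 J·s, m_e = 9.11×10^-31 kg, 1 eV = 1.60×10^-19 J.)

E_1 = h²/(8m_eL²) = 2.611×10^-20 J.
|ΔE| = |5² − 7²|·E_1 = 24·2.611×10^-20 J = 6.266×10^-19 J = 3.92 eV.

|ΔE| = 3.92 eV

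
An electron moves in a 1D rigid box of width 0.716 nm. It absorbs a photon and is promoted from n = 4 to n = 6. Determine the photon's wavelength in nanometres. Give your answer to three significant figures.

λ = 84.5 nm

E_1 = h²/(8m_eL²) = 1.175×10^-19 J, so ΔE = (6² − 4²)E_1 = 2.350×10^-18 J.
λ = hc/ΔE = (6.626×10^-34·2.998×10^8)/2.350×10^-18 = 8.45×10^-8 m = 84.5 nm.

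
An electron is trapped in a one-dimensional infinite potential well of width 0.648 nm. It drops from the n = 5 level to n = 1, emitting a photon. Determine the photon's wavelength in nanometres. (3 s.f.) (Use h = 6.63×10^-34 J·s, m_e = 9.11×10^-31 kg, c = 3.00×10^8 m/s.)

λ = 57.7 nm

E_1 = h²/(8m_eL²) = 1.436×10^-19 J, so ΔE = (5² − 1²)E_1 = 3.446×10^-18 J.
λ = hc/ΔE = (6.63×10^-34·3.00×10^8)/3.446×10^-18 = 5.77×10^-8 m = 57.7 nm.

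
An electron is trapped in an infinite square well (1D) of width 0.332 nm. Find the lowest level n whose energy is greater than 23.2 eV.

n = 3

E_1 = h²/(8m_eL²) = 5.466×10^-19 J = 3.412 eV.
Need n² > 23.2/3.412 = 6.800, i.e. n > 2.608.
The smallest integer satisfying this is n = 3.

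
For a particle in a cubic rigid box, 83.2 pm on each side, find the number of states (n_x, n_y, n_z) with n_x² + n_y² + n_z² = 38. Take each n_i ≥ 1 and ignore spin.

The level has n_x² + n_y² + n_z² = 38. The ordered positive-integer solutions are (1, 1, 6), (1, 6, 1), (2, 3, 5), (2, 5, 3), (3, 2, 5), (3, 5, 2), (5, 2, 3), (5, 3, 2), (6, 1, 1).
That gives 9 states.

degeneracy = 9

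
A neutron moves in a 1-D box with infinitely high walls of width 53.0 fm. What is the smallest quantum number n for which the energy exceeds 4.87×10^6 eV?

n = 9

E_1 = h²/(8m_nL²) = 1.166×10^-14 J = 7.278×10^4 eV.
Need n² > 4.87×10^6/7.278×10^4 = 66.91, i.e. n > 8.180.
The smallest integer satisfying this is n = 9.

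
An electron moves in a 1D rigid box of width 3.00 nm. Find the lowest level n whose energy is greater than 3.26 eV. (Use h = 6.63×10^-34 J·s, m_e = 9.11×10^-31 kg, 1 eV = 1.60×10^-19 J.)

E_1 = h²/(8m_eL²) = 6.702×10^-21 J = 0.04189 eV.
Need n² > 3.26/0.04189 = 77.82, i.e. n > 8.822.
The smallest integer satisfying this is n = 9.

n = 9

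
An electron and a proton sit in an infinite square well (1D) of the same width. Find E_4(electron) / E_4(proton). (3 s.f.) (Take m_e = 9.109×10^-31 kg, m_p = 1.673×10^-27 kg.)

E_n ∝ 1/m at fixed n and L, so the ratio is m_p/m_e = 1.673×10^-27/9.109×10^-31 = 1.84×10^3.

1.84×10^3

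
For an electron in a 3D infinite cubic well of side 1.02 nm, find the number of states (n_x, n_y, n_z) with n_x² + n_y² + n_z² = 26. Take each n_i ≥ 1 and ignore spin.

The level has n_x² + n_y² + n_z² = 26. The ordered positive-integer solutions are (1, 3, 4), (1, 4, 3), (3, 1, 4), (3, 4, 1), (4, 1, 3), (4, 3, 1).
That gives 6 states.

degeneracy = 6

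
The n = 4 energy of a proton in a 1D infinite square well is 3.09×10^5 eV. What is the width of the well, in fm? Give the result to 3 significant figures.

L = 103 fm

From E_n = n²h²/(8m_pL²), L = n·h/√(8m_pE_n).
E_4 = 3.09×10^5 eV = 4.950×10^-14 J, so L = 4·6.626×10^-34/√(8·1.673×10^-27·4.950×10^-14) = 1.03×10^-13 m = 103 fm.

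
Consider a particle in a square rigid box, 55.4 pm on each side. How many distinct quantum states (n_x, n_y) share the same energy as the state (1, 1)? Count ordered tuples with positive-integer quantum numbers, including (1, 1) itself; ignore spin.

The level has n_x² + n_y² = 2. The ordered positive-integer solutions are (1, 1).
That gives 1 state.

degeneracy = 1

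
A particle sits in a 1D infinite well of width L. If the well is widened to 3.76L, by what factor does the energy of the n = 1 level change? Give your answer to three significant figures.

0.0707

E_n ∝ 1/L², so the energy scales by 1/3.76² = 0.0707.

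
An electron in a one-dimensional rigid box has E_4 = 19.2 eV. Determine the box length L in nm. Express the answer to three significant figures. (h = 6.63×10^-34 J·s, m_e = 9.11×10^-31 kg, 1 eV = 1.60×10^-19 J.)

L = 0.560 nm

From E_n = n²h²/(8m_eL²), L = n·h/√(8m_eE_n).
E_4 = 19.2 eV = 3.072×10^-18 J, so L = 4·6.63×10^-34/√(8·9.11×10^-31·3.072×10^-18) = 5.60×10^-10 m = 0.560 nm.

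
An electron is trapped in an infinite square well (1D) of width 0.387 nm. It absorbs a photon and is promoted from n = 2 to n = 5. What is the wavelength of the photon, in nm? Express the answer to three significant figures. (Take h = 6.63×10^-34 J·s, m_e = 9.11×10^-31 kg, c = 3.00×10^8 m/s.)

λ = 23.5 nm

E_1 = h²/(8m_eL²) = 4.027×10^-19 J, so ΔE = (5² − 2²)E_1 = 8.457×10^-18 J.
λ = hc/ΔE = (6.63×10^-34·3.00×10^8)/8.457×10^-18 = 2.35×10^-8 m = 23.5 nm.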